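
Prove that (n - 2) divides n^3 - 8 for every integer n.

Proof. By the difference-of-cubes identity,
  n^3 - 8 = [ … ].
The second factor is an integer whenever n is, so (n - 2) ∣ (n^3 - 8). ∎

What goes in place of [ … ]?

a^3 - b^3 = (a - b)(a^2 + ab + b^2). With a = n, b = 2:
n^3 - 8 = (n - 2)(n^2 + 2n + 4).

(n - 2)(n^2 + 2n + 4)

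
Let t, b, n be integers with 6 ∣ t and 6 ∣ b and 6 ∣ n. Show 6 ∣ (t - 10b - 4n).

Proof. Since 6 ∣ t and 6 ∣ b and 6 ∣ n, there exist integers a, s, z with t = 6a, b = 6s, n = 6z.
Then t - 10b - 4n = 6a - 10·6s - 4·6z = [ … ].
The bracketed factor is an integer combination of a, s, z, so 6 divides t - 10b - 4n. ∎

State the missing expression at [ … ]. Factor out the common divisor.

6(a - 10s - 4z)

Pull the common 6 out of every term: 6a - 10·6s - 4·6z = 6(a - 10s - 4z).
a - 10s - 4z is an integer, which exhibits the divisibility.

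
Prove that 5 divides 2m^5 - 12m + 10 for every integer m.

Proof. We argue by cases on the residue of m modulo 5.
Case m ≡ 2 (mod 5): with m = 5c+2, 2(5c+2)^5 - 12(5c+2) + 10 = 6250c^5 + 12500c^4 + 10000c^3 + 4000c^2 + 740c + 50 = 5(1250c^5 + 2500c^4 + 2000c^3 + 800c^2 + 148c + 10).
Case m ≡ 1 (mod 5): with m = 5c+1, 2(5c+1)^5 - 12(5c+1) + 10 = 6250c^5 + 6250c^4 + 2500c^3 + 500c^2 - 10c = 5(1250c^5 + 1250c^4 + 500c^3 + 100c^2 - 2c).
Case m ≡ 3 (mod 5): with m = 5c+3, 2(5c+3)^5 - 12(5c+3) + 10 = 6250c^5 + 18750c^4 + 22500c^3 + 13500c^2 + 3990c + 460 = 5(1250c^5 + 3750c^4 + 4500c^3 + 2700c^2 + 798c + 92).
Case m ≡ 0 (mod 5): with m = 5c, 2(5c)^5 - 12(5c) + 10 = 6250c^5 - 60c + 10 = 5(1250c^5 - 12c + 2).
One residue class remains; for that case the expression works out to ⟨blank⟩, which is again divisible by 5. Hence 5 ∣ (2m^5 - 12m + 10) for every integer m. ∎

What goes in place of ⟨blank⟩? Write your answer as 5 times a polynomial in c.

The residues treated are {2, 1, 3, 0}, so the missing case is m ≡ 4 (mod 5); write m = 5c+4.
Then 2(5c+4)^5 - 12(5c+4) + 10 = 6250c^5 + 25000c^4 + 40000c^3 + 32000c^2 + 12740c + 2010 = 5(1250c^5 + 5000c^4 + 8000c^3 + 6400c^2 + 2548c + 402).

5(1250c^5 + 5000c^4 + 8000c^3 + 6400c^2 + 2548c + 402)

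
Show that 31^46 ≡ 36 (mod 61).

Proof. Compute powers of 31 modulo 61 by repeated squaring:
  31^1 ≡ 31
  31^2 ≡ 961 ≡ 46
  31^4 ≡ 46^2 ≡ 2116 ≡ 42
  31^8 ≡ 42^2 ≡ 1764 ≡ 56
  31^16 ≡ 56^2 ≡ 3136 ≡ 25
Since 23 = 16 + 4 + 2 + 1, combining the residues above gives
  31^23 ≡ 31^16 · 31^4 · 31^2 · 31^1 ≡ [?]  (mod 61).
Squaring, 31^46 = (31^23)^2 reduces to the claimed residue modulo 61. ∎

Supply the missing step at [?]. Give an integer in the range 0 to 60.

31^16 · 31^4 · 31^2 · 31^1 ≡ 25 · 42 · 46 · 31 = 1497300.
1497300 mod 61 = 55, so 31^23 ≡ 55 (mod 61).

55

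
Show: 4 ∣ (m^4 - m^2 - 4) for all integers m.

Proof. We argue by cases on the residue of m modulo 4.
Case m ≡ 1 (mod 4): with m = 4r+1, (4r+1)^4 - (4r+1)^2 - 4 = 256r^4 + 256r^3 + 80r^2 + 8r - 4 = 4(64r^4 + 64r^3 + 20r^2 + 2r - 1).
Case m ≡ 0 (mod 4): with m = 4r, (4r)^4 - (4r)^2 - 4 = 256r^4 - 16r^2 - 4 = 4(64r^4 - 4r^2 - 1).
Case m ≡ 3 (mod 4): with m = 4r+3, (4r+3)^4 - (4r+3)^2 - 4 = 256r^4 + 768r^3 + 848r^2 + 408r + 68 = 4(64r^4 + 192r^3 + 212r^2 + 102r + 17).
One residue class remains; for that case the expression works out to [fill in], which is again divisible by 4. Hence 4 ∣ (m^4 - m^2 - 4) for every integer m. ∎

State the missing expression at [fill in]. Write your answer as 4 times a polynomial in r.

Only m ≡ 2 (mod 4) is unaccounted for. Put m = 4r+2:
(4r+2)^4 - (4r+2)^2 - 4 expands to 256r^4 + 512r^3 + 368r^2 + 112r + 8,
and factoring out 4 leaves 4(64r^4 + 128r^3 + 92r^2 + 28r + 2).

4(64r^4 + 128r^3 + 92r^2 + 28r + 2)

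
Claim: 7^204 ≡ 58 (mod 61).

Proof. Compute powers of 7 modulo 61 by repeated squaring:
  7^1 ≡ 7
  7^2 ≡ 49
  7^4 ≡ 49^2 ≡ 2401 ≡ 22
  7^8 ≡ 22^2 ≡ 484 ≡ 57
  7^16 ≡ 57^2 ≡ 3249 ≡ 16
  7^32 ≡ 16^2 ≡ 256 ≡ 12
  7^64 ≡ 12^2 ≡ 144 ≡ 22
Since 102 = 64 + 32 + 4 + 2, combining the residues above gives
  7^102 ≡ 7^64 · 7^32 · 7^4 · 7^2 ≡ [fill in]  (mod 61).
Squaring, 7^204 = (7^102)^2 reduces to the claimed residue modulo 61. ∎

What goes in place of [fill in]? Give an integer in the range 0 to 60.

Multiply the listed residues: 22 · 12 · 22 · 49 = 264 → 5808 → 284592.
Reducing modulo 61: 284592 = 4665·61 + 27, so 7^102 ≡ 27.

27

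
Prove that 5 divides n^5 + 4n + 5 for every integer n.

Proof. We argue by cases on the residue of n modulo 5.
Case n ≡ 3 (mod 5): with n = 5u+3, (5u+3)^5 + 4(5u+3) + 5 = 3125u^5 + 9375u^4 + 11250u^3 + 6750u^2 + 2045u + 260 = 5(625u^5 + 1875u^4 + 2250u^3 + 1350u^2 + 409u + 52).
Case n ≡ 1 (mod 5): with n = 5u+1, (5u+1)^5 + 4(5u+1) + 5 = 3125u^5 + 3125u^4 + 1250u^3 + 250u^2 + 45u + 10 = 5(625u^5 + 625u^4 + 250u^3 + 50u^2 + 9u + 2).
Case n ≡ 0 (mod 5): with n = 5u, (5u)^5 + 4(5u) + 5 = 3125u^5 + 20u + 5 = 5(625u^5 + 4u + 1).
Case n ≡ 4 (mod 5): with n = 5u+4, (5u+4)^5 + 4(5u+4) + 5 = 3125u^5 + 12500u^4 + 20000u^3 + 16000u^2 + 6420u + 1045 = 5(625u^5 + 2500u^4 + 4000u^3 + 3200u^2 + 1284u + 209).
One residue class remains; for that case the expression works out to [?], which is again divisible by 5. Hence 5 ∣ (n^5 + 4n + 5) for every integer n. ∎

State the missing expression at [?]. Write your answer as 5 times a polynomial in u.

The residues treated are {3, 1, 0, 4}, so the missing case is n ≡ 2 (mod 5); write n = 5u+2.
Then (5u+2)^5 + 4(5u+2) + 5 = 3125u^5 + 6250u^4 + 5000u^3 + 2000u^2 + 420u + 45 = 5(625u^5 + 1250u^4 + 1000u^3 + 400u^2 + 84u + 9).

5(625u^5 + 1250u^4 + 1000u^3 + 400u^2 + 84u + 9)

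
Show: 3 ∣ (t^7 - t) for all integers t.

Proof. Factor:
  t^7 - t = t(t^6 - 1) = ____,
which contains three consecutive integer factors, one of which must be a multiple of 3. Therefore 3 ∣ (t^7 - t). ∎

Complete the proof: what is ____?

(t - 1)t(t + 1)(t^4 + t^2 + 1)

t^6 - 1 = (t^2 - 1)(t^4 + t^2 + 1), and t^2 - 1 = (t-1)(t+1).
So t(t^6 - 1) = (t - 1)t(t + 1)(t^4 + t^2 + 1).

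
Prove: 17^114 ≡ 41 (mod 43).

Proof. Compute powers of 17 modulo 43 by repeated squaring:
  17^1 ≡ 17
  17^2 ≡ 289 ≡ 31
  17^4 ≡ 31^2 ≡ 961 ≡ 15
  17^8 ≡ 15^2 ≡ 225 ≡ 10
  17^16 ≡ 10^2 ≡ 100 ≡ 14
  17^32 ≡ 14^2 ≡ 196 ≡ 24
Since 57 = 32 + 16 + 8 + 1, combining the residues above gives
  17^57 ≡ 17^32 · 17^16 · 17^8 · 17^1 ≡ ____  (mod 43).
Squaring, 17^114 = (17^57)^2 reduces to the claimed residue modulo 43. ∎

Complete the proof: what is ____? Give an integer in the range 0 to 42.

16

Multiply the listed residues: 24 · 14 · 10 · 17 = 336 → 3360 → 57120.
Reducing modulo 43: 57120 = 1328·43 + 16, so 17^57 ≡ 16.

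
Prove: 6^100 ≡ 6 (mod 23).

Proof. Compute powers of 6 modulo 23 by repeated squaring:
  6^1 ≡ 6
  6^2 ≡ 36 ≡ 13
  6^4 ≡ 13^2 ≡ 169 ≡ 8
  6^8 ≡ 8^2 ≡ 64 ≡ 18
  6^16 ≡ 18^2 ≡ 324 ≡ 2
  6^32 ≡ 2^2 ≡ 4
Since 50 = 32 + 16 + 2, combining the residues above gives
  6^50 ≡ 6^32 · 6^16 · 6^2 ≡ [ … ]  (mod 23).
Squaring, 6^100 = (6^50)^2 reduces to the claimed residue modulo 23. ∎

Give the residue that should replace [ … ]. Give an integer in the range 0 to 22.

12

Multiply the listed residues: 4 · 2 · 13 = 8 → 104.
Reducing modulo 23: 104 = 4·23 + 12, so 6^50 ≡ 12.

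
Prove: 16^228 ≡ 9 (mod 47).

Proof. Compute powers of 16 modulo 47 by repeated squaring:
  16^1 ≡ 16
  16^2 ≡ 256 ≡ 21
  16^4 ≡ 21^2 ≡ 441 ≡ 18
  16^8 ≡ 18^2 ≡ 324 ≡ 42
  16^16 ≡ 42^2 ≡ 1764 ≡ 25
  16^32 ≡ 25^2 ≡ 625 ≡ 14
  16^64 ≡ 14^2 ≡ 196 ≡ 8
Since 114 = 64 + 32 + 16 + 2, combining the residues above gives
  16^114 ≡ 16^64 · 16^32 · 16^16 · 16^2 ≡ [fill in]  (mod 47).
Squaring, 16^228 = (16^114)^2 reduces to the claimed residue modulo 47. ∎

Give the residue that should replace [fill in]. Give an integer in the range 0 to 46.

16^64 · 16^32 · 16^16 · 16^2 ≡ 8 · 14 · 25 · 21 = 58800.
58800 mod 47 = 3, so 16^114 ≡ 3 (mod 47).

3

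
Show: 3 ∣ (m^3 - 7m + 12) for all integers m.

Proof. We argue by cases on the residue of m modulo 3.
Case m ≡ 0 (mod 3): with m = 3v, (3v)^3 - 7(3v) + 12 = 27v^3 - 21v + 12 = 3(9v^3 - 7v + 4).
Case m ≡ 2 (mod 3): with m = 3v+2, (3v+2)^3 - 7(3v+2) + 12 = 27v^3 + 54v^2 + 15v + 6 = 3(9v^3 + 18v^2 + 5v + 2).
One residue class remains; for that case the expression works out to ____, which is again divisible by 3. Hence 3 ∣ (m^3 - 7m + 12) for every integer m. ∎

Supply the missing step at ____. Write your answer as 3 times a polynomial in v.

3(9v^3 + 9v^2 - 4v + 2)

Only m ≡ 1 (mod 3) is unaccounted for. Put m = 3v+1:
(3v+1)^3 - 7(3v+1) + 12 expands to 27v^3 + 27v^2 - 12v + 6,
and factoring out 3 leaves 3(9v^3 + 9v^2 - 4v + 2).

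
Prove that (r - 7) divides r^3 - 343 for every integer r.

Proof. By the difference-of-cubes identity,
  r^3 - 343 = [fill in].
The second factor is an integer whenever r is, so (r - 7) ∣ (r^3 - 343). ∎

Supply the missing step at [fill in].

a^3 - b^3 = (a - b)(a^2 + ab + b^2). With a = r, b = 7:
r^3 - 343 = (r - 7)(r^2 + 7r + 49).

(r - 7)(r^2 + 7r + 49)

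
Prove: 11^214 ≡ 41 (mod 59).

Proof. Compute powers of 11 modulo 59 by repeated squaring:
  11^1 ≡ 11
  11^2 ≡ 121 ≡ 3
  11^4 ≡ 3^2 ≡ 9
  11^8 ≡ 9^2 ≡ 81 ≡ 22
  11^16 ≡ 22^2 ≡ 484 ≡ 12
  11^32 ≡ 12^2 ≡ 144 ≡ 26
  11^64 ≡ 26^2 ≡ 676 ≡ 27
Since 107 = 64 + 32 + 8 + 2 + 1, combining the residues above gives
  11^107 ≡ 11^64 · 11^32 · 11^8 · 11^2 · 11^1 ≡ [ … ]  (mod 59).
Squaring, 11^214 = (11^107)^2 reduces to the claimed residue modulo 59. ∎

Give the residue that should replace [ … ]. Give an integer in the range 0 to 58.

11^64 · 11^32 · 11^8 · 11^2 · 11^1 ≡ 27 · 26 · 22 · 3 · 11 = 509652.
509652 mod 59 = 10, so 11^107 ≡ 10 (mod 59).

10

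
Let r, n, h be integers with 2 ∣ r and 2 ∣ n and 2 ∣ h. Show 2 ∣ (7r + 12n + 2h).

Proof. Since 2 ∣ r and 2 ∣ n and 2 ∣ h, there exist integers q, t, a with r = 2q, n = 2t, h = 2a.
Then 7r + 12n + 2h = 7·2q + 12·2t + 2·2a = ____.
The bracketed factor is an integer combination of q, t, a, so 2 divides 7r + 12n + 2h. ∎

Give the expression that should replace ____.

2(2a + 7q + 12t)

Each term has a factor of 2: 7·2q + 12·2t + 2·2a = 2·(2a + 7q + 12t).
Since 2a + 7q + 12t is an integer, 2 ∣ (7r + 12n + 2h).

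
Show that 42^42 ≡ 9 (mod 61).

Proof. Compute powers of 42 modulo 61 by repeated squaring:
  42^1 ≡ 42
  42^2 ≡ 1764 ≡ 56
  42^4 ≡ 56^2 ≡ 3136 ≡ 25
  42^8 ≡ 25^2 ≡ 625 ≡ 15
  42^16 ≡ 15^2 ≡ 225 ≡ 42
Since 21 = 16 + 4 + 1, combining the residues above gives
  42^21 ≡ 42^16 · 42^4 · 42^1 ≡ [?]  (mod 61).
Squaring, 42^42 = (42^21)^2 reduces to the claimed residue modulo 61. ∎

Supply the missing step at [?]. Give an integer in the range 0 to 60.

58

Multiply the listed residues: 42 · 25 · 42 = 1050 → 44100.
Reducing modulo 61: 44100 = 722·61 + 58, so 42^21 ≡ 58.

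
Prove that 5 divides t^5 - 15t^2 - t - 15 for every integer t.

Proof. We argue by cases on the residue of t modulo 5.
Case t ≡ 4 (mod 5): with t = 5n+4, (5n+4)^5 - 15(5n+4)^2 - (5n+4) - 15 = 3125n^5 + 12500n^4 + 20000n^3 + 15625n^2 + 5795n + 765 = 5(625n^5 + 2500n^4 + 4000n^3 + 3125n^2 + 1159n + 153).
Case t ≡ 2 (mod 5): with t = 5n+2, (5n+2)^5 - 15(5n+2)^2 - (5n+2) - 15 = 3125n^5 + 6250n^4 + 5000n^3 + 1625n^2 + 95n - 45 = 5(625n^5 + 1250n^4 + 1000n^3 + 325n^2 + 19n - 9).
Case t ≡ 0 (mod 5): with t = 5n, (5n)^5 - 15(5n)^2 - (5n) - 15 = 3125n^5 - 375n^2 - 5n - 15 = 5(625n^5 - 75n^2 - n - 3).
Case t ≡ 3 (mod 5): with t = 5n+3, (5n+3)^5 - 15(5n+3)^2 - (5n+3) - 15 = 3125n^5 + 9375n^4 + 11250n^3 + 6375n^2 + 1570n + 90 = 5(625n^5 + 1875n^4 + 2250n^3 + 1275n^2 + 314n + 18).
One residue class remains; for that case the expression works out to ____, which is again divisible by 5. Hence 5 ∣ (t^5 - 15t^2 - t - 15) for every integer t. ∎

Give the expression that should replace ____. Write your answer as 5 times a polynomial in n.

5(625n^5 + 625n^4 + 250n^3 - 25n^2 - 26n - 6)

The residues treated are {4, 2, 0, 3}, so the missing case is t ≡ 1 (mod 5); write t = 5n+1.
Then (5n+1)^5 - 15(5n+1)^2 - (5n+1) - 15 = 3125n^5 + 3125n^4 + 1250n^3 - 125n^2 - 130n - 30 = 5(625n^5 + 625n^4 + 250n^3 - 25n^2 - 26n - 6).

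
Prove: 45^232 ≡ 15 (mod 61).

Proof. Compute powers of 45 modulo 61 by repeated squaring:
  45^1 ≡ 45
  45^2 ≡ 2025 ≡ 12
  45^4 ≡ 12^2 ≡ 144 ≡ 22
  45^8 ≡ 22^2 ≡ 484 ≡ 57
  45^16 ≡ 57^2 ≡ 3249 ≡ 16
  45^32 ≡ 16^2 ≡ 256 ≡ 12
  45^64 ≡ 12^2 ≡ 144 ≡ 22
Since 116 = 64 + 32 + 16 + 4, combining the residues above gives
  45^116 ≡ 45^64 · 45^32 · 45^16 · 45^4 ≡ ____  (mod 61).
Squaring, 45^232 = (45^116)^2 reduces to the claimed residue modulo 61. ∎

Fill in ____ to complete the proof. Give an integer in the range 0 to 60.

45^64 · 45^32 · 45^16 · 45^4 ≡ 22 · 12 · 16 · 22 = 92928.
92928 mod 61 = 25, so 45^116 ≡ 25 (mod 61).

25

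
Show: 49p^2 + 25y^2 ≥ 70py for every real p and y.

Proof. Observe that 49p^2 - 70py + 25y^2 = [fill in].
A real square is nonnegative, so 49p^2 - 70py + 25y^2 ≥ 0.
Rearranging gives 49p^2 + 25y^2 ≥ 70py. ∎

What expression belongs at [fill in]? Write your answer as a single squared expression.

The leading and trailing coefficients are 7^2 and 5^2, and 70 = 2·7·5, so the trinomial is (7p - 5y)^2.
Hence 49p^2 - 70py + 25y^2 ≥ 0.

(7p - 5y)^2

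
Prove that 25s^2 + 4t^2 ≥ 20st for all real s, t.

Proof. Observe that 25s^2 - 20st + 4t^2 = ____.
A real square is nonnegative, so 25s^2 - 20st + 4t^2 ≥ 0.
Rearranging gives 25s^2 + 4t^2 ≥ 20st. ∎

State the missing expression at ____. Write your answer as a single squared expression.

25s^2 - 20st + 4t^2 is a perfect-square trinomial: the outer terms are (5s)^2 and (2t)^2, and the cross term is -2·5s·2t.
So 25s^2 - 20st + 4t^2 = (5s - 2t)^2 ≥ 0.

(5s - 2t)^2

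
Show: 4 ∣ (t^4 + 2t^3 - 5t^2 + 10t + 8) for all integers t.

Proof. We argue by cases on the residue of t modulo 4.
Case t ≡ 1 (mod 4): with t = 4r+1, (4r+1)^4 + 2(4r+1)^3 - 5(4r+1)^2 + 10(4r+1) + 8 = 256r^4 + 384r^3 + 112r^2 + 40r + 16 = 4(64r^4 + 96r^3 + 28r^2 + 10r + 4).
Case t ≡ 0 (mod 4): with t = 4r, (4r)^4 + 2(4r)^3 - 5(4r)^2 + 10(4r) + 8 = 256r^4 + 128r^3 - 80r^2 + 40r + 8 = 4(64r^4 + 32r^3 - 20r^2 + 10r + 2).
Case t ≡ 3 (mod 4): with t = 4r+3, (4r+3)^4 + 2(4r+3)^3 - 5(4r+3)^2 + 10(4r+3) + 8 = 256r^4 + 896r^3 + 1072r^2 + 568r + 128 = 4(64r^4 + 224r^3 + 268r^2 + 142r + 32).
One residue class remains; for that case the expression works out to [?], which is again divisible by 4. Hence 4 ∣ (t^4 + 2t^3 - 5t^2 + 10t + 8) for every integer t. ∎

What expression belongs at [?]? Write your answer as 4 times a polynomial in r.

4(64r^4 + 160r^3 + 124r^2 + 46r + 10)

Only t ≡ 2 (mod 4) is unaccounted for. Put t = 4r+2:
(4r+2)^4 + 2(4r+2)^3 - 5(4r+2)^2 + 10(4r+2) + 8 expands to 256r^4 + 640r^3 + 496r^2 + 184r + 40,
and factoring out 4 leaves 4(64r^4 + 160r^3 + 124r^2 + 46r + 10).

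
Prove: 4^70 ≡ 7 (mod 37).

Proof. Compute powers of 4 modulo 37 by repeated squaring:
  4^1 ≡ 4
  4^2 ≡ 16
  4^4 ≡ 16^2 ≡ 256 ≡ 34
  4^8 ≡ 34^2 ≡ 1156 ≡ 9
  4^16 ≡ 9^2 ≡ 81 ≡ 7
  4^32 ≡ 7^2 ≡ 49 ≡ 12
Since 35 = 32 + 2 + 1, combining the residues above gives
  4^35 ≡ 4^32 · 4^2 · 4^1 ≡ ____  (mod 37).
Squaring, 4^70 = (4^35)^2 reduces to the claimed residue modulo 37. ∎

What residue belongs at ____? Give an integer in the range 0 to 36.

28

Multiply the listed residues: 12 · 16 · 4 = 192 → 768.
Reducing modulo 37: 768 = 20·37 + 28, so 4^35 ≡ 28.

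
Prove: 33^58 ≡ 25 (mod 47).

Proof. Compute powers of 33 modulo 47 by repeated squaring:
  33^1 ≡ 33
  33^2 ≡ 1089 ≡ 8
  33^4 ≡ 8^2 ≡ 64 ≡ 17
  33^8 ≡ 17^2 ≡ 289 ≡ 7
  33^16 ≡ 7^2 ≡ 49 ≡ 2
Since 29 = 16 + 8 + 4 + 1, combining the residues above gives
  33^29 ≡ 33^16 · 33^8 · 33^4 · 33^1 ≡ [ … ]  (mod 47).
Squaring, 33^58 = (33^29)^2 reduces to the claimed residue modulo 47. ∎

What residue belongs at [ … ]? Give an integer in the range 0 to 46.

Multiply the listed residues: 2 · 7 · 17 · 33 = 14 → 238 → 7854.
Reducing modulo 47: 7854 = 167·47 + 5, so 33^29 ≡ 5.

5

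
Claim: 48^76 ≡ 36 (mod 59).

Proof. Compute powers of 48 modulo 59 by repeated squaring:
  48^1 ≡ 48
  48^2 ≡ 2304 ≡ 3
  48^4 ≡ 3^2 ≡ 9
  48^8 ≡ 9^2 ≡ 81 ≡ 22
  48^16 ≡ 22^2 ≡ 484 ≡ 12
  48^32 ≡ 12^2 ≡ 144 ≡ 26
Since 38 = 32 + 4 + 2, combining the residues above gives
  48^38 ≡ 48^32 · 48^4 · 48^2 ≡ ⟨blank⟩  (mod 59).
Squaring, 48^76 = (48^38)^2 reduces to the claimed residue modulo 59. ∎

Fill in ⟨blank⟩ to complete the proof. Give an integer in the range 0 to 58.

53

48^32 · 48^4 · 48^2 ≡ 26 · 9 · 3 = 702.
702 mod 59 = 53, so 48^38 ≡ 53 (mod 59).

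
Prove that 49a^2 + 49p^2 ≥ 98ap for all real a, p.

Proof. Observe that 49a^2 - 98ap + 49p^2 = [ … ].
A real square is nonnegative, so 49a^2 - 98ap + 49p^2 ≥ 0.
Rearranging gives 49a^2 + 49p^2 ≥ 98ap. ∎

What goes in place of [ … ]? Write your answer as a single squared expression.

(7a - 7p)^2

49a^2 - 98ap + 49p^2 is a perfect-square trinomial: the outer terms are (7a)^2 and (7p)^2, and the cross term is -2·7a·7p.
So 49a^2 - 98ap + 49p^2 = (7a - 7p)^2 ≥ 0.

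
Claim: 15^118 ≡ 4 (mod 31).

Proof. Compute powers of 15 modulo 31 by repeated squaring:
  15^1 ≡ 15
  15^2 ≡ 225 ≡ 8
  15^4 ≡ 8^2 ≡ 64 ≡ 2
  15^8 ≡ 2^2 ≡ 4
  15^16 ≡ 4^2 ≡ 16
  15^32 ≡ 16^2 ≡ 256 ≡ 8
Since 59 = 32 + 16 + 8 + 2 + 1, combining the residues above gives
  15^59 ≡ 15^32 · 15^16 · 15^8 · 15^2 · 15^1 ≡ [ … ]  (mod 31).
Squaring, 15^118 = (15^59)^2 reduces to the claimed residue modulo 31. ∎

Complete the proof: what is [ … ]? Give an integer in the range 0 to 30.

29

Multiply the listed residues: 8 · 16 · 4 · 8 · 15 = 128 → 512 → 4096 → 61440.
Reducing modulo 31: 61440 = 1981·31 + 29, so 15^59 ≡ 29.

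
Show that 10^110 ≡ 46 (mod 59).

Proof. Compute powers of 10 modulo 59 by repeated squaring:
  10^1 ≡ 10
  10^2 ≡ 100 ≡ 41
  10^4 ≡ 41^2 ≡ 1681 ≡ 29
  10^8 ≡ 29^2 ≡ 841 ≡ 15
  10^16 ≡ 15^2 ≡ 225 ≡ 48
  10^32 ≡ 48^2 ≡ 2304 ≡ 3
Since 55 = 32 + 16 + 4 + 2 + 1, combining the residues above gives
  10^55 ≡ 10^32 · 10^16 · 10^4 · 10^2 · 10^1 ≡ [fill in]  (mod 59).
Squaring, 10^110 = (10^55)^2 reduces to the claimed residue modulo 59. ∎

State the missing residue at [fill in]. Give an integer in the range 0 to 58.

Multiply the listed residues: 3 · 48 · 29 · 41 · 10 = 144 → 4176 → 171216 → 1712160.
Reducing modulo 59: 1712160 = 29019·59 + 39, so 10^55 ≡ 39.

39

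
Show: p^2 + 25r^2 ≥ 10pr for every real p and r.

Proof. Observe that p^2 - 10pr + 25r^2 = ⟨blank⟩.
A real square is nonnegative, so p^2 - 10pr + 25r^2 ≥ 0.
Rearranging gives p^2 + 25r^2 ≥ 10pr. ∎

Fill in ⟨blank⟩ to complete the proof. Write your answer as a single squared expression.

(p - 5r)^2

p^2 - 10pr + 25r^2 is a perfect-square trinomial: the outer terms are (p)^2 and (5r)^2, and the cross term is -2·p·5r.
So p^2 - 10pr + 25r^2 = (p - 5r)^2 ≥ 0.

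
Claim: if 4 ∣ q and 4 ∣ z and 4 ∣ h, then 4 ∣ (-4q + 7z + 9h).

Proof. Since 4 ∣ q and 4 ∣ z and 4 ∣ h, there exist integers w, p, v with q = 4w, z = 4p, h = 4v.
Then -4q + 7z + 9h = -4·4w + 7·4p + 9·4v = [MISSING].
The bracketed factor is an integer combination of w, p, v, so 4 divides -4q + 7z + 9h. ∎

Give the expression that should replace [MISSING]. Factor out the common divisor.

4(7p + 9v - 4w)

Each term has a factor of 4: -4·4w + 7·4p + 9·4v = 4·(7p + 9v - 4w).
Since 7p + 9v - 4w is an integer, 4 ∣ (-4q + 7z + 9h).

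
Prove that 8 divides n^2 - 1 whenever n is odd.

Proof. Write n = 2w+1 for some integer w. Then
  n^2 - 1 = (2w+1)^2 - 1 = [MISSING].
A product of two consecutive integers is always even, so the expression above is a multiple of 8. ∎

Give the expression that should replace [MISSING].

(2w+1)^2 - 1 = 4w^2 + 4w + 1 - 1 = 4w^2 + 4w = 4w(w+1).
Since w and w+1 are consecutive, w(w+1) is even, and 4·(even) is a multiple of 8.

4w(w + 1)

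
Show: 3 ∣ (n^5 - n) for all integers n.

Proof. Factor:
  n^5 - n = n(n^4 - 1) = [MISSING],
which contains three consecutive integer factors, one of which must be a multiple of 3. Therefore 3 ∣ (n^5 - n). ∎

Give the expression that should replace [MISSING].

n^4 - 1 = (n^2 - 1)(n^2 + 1), and n^2 - 1 = (n-1)(n+1).
So n(n^4 - 1) = (n - 1)n(n + 1)(n^2 + 1).

(n - 1)n(n + 1)(n^2 + 1)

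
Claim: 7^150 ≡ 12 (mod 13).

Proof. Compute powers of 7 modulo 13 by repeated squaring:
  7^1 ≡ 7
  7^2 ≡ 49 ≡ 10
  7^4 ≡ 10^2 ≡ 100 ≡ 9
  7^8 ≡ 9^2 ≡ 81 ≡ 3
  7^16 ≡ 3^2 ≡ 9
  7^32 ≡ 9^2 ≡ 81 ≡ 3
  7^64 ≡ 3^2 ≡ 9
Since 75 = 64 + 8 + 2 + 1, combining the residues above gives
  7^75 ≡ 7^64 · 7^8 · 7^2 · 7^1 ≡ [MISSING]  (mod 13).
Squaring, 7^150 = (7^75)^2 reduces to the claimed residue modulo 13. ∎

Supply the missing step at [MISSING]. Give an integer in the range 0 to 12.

5

Multiply the listed residues: 9 · 3 · 10 · 7 = 27 → 270 → 1890.
Reducing modulo 13: 1890 = 145·13 + 5, so 7^75 ≡ 5.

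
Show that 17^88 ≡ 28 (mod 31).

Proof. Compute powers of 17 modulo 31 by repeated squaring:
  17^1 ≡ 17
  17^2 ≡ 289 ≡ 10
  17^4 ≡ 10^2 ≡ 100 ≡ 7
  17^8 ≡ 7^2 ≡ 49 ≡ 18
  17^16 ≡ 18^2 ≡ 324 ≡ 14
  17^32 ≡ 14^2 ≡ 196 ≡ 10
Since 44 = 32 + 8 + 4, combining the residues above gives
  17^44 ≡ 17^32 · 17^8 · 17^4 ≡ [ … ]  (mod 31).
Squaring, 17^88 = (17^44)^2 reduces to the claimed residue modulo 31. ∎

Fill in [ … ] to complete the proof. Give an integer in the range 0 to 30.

20

17^32 · 17^8 · 17^4 ≡ 10 · 18 · 7 = 1260.
1260 mod 31 = 20, so 17^44 ≡ 20 (mod 31).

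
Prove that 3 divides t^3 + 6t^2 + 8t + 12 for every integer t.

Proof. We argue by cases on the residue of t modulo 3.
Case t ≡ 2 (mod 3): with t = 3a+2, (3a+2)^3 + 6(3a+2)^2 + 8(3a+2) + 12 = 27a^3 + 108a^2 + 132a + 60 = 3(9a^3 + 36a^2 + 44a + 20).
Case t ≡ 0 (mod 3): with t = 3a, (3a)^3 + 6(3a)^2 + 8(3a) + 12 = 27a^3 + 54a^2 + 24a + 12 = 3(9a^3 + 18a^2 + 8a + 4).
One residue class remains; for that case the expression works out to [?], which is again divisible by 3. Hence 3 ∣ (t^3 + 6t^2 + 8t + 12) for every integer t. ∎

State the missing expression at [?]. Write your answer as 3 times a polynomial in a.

The residues treated are {2, 0}, so the missing case is t ≡ 1 (mod 3); write t = 3a+1.
Then (3a+1)^3 + 6(3a+1)^2 + 8(3a+1) + 12 = 27a^3 + 81a^2 + 69a + 27 = 3(9a^3 + 27a^2 + 23a + 9).

3(9a^3 + 27a^2 + 23a + 9)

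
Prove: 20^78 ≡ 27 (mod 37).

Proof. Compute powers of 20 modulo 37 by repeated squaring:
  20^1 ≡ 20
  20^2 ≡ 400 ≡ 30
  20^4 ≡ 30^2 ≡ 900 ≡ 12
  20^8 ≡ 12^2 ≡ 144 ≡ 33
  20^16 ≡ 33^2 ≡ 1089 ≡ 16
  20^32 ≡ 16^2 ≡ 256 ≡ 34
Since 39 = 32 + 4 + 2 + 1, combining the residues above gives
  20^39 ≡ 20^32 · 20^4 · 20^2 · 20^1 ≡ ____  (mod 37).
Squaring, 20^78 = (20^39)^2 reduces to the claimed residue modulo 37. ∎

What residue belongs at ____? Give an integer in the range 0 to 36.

8

Multiply the listed residues: 34 · 12 · 30 · 20 = 408 → 12240 → 244800.
Reducing modulo 37: 244800 = 6616·37 + 8, so 20^39 ≡ 8.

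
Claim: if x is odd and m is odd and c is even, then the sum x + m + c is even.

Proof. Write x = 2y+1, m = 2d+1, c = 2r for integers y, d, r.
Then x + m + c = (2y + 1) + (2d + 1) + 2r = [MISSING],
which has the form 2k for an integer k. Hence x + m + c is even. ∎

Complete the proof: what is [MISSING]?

2(d + r + y + 1)

(2y + 1) + (2d + 1) + 2r = 2d + 2r + 2y + 2
= 2(d + r + y + 1).
Since d + r + y + 1 is an integer, the sum is of the form 2k for an integer k.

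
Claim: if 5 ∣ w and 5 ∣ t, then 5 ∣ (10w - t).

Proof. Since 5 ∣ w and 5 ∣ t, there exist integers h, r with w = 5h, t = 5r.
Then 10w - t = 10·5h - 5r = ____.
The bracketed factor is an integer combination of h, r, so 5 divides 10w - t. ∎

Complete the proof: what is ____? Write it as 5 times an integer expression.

Each term has a factor of 5: 10·5h - 5r = 5·(10h - r).
Since 10h - r is an integer, 5 ∣ (10w - t).

5(10h - r)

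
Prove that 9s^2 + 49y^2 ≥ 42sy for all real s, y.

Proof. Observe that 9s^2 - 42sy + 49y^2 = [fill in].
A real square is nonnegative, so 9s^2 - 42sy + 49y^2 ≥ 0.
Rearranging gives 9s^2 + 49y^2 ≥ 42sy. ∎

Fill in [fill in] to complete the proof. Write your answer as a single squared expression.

(3s - 7y)^2

9s^2 - 42sy + 49y^2 is a perfect-square trinomial: the outer terms are (3s)^2 and (7y)^2, and the cross term is -2·3s·7y.
So 9s^2 - 42sy + 49y^2 = (3s - 7y)^2 ≥ 0.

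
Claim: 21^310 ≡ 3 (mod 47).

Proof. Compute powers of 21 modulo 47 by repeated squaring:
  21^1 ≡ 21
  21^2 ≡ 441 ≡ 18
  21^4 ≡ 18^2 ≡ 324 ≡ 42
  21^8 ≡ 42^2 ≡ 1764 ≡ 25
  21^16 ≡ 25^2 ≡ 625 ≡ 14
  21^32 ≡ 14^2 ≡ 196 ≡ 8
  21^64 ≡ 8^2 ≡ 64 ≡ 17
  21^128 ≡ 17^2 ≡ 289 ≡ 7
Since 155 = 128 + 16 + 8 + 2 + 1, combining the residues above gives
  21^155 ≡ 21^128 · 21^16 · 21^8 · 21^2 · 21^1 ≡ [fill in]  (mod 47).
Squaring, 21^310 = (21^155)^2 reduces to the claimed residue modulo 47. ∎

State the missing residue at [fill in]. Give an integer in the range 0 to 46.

12

Multiply the listed residues: 7 · 14 · 25 · 18 · 21 = 98 → 2450 → 44100 → 926100.
Reducing modulo 47: 926100 = 19704·47 + 12, so 21^155 ≡ 12.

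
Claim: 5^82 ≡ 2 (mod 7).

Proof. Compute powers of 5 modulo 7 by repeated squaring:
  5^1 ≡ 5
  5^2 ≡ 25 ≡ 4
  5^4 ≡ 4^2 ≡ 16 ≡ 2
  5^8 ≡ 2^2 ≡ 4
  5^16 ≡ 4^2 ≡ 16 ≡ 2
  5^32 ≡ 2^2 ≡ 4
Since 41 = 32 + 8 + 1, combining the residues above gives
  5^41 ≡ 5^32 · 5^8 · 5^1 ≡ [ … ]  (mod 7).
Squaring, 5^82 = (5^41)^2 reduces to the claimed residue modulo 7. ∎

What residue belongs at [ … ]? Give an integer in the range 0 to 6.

3

5^32 · 5^8 · 5^1 ≡ 4 · 4 · 5 = 80.
80 mod 7 = 3, so 5^41 ≡ 3 (mod 7).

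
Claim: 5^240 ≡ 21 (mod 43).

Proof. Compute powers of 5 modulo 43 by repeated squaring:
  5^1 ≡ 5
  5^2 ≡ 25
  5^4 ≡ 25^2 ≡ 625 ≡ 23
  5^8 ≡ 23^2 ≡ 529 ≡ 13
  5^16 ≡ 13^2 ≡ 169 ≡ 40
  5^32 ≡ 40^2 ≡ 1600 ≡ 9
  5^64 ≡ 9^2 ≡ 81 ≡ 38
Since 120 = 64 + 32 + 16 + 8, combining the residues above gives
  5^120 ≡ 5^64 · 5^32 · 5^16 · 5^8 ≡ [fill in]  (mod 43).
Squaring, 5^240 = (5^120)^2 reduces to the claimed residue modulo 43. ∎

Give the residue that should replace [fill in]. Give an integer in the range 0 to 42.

35

5^64 · 5^32 · 5^16 · 5^8 ≡ 38 · 9 · 40 · 13 = 177840.
177840 mod 43 = 35, so 5^120 ≡ 35 (mod 43).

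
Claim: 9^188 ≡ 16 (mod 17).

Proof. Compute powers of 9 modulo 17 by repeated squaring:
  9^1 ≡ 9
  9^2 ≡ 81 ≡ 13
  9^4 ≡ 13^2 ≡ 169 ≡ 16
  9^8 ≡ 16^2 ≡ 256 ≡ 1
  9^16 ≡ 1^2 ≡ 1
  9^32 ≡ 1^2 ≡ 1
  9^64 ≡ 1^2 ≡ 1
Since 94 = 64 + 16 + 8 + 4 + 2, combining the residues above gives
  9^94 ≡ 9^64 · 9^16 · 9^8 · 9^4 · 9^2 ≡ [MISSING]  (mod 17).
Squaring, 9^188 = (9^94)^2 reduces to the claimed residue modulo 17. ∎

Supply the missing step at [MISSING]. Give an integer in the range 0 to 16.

4

9^64 · 9^16 · 9^8 · 9^4 · 9^2 ≡ 1 · 1 · 1 · 16 · 13 = 208.
208 mod 17 = 4, so 9^94 ≡ 4 (mod 17).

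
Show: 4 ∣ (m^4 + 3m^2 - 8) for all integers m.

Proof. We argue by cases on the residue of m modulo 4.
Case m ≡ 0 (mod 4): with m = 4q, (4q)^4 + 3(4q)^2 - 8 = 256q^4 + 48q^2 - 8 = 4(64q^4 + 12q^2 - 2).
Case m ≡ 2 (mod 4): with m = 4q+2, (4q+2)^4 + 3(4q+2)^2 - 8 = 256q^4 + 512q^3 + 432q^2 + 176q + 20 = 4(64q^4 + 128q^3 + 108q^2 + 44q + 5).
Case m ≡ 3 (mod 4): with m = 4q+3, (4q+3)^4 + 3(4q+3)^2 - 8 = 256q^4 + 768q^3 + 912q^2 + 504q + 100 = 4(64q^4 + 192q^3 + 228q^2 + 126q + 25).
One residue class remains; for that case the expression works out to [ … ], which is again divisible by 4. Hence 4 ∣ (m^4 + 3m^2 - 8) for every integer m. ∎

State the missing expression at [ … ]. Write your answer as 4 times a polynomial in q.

The residues treated are {0, 2, 3}, so the missing case is m ≡ 1 (mod 4); write m = 4q+1.
Then (4q+1)^4 + 3(4q+1)^2 - 8 = 256q^4 + 256q^3 + 144q^2 + 40q - 4 = 4(64q^4 + 64q^3 + 36q^2 + 10q - 1).

4(64q^4 + 64q^3 + 36q^2 + 10q - 1)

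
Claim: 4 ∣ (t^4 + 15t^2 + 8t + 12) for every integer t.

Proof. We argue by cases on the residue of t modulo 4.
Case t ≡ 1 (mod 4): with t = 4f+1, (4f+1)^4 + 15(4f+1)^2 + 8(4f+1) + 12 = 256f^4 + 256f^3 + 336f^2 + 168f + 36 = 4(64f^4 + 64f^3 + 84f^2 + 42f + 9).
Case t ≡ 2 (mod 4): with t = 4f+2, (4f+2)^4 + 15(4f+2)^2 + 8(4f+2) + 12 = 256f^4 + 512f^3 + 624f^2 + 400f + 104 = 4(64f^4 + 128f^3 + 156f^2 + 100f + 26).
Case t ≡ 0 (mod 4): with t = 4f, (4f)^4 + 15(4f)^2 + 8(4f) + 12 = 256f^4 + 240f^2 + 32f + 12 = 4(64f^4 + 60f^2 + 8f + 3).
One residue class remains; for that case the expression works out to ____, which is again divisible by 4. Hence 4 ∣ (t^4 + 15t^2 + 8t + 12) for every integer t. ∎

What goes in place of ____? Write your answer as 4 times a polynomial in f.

4(64f^4 + 192f^3 + 276f^2 + 206f + 63)

Only t ≡ 3 (mod 4) is unaccounted for. Put t = 4f+3:
(4f+3)^4 + 15(4f+3)^2 + 8(4f+3) + 12 expands to 256f^4 + 768f^3 + 1104f^2 + 824f + 252,
and factoring out 4 leaves 4(64f^4 + 192f^3 + 276f^2 + 206f + 63).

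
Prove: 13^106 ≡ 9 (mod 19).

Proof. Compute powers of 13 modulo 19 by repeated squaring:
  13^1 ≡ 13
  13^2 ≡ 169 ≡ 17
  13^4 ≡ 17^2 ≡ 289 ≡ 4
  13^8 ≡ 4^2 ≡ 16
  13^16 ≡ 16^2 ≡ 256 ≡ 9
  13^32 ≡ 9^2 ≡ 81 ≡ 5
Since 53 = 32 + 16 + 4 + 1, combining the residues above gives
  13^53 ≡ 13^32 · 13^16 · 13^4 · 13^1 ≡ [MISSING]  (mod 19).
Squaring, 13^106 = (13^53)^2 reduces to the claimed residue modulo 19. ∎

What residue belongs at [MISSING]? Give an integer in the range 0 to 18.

3

13^32 · 13^16 · 13^4 · 13^1 ≡ 5 · 9 · 4 · 13 = 2340.
2340 mod 19 = 3, so 13^53 ≡ 3 (mod 19).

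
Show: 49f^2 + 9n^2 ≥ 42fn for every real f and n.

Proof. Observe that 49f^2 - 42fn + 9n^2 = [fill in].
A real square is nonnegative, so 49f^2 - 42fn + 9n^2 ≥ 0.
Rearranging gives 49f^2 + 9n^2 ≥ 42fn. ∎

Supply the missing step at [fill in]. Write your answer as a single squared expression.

The leading and trailing coefficients are 7^2 and 3^2, and 42 = 2·7·3, so the trinomial is (7f - 3n)^2.
Hence 49f^2 - 42fn + 9n^2 ≥ 0.

(7f - 3n)^2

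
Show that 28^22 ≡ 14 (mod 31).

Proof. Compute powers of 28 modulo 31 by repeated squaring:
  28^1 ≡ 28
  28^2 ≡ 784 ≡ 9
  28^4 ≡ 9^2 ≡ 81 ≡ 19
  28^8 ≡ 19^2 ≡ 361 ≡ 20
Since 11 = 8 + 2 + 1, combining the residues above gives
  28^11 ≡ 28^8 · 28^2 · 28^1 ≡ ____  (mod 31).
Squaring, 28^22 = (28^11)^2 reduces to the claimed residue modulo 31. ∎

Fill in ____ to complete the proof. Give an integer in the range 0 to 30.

28^8 · 28^2 · 28^1 ≡ 20 · 9 · 28 = 5040.
5040 mod 31 = 18, so 28^11 ≡ 18 (mod 31).

18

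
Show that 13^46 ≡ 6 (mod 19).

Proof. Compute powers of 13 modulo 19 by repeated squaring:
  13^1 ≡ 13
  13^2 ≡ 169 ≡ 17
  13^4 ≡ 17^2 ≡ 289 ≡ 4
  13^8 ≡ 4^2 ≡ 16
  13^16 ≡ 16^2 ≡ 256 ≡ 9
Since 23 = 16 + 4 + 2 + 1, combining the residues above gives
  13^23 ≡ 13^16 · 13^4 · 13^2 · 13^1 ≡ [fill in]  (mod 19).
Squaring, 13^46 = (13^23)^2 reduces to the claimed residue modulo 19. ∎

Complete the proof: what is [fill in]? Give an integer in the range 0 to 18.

Multiply the listed residues: 9 · 4 · 17 · 13 = 36 → 612 → 7956.
Reducing modulo 19: 7956 = 418·19 + 14, so 13^23 ≡ 14.

14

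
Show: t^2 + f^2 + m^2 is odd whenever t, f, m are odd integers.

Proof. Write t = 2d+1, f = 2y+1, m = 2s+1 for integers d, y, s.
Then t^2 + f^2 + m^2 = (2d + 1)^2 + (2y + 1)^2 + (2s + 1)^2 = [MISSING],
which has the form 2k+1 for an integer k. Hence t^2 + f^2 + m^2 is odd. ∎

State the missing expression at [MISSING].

Expanding: (2d + 1)^2 + (2y + 1)^2 + (2s + 1)^2 = 4d^2 + 4d + 4s^2 + 4s + 4y^2 + 4y + 3.
Every term except the constant is even, so this is 2(2d^2 + 2d + 2s^2 + 2s + 2y^2 + 2y + 1) + 1,
and 2d^2 + 2d + 2s^2 + 2s + 2y^2 + 2y + 1 ∈ ℤ gives the required form.

2(2d^2 + 2d + 2s^2 + 2s + 2y^2 + 2y + 1) + 1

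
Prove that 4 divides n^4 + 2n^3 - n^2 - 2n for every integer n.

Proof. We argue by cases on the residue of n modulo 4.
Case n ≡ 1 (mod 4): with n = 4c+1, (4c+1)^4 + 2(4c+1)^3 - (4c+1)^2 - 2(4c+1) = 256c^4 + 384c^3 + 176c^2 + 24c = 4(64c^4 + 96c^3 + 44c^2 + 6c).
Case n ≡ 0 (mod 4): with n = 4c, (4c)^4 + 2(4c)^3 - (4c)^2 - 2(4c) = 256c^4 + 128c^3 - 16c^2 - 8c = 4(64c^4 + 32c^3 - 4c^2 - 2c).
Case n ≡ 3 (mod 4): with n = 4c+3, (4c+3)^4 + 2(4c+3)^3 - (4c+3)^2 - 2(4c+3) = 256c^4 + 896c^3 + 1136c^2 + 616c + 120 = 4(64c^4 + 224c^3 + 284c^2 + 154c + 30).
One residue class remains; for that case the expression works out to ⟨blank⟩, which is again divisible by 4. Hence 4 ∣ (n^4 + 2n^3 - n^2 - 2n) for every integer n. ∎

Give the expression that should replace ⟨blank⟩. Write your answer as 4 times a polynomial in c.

The residues treated are {1, 0, 3}, so the missing case is n ≡ 2 (mod 4); write n = 4c+2.
Then (4c+2)^4 + 2(4c+2)^3 - (4c+2)^2 - 2(4c+2) = 256c^4 + 640c^3 + 560c^2 + 200c + 24 = 4(64c^4 + 160c^3 + 140c^2 + 50c + 6).

4(64c^4 + 160c^3 + 140c^2 + 50c + 6)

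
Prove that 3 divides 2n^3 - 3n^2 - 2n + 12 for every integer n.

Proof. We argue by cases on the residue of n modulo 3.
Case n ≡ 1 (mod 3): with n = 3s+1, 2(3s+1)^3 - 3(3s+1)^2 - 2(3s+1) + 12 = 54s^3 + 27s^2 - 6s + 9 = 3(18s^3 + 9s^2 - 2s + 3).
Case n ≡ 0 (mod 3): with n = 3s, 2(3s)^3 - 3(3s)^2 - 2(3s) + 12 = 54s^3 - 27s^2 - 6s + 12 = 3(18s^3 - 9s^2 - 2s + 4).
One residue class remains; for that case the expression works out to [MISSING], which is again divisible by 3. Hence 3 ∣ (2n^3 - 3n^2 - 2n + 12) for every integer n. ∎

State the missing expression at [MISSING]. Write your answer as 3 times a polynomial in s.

3(18s^3 + 27s^2 + 10s + 4)

Only n ≡ 2 (mod 3) is unaccounted for. Put n = 3s+2:
2(3s+2)^3 - 3(3s+2)^2 - 2(3s+2) + 12 expands to 54s^3 + 81s^2 + 30s + 12,
and factoring out 3 leaves 3(18s^3 + 27s^2 + 10s + 4).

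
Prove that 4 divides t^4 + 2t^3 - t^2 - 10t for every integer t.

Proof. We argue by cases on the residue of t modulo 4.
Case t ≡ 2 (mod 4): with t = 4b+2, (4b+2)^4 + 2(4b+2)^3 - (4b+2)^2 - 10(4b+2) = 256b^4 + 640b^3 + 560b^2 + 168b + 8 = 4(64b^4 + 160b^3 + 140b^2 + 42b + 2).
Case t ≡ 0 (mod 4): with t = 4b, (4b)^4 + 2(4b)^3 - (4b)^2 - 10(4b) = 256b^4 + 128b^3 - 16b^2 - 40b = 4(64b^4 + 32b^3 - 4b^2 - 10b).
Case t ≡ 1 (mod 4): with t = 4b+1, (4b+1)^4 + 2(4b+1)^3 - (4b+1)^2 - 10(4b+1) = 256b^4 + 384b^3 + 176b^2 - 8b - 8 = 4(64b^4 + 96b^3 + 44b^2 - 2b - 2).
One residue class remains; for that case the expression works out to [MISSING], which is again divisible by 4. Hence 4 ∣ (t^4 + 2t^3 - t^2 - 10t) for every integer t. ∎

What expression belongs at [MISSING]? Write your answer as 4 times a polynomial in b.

4(64b^4 + 224b^3 + 284b^2 + 146b + 24)

The residues treated are {2, 0, 1}, so the missing case is t ≡ 3 (mod 4); write t = 4b+3.
Then (4b+3)^4 + 2(4b+3)^3 - (4b+3)^2 - 10(4b+3) = 256b^4 + 896b^3 + 1136b^2 + 584b + 96 = 4(64b^4 + 224b^3 + 284b^2 + 146b + 24).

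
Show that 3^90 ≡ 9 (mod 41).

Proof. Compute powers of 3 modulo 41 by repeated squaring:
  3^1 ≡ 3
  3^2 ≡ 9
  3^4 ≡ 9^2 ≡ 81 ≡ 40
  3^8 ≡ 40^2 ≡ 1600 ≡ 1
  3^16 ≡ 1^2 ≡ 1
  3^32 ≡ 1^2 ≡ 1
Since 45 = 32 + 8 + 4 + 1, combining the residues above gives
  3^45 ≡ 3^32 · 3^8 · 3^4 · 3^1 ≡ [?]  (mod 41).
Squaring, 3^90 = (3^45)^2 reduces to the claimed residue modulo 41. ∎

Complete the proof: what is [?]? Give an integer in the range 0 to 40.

3^32 · 3^8 · 3^4 · 3^1 ≡ 1 · 1 · 40 · 3 = 120.
120 mod 41 = 38, so 3^45 ≡ 38 (mod 41).

38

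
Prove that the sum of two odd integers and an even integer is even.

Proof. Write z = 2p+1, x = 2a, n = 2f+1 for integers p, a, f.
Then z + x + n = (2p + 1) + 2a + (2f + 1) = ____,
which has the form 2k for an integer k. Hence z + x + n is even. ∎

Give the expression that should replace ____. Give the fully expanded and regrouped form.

(2p + 1) + 2a + (2f + 1) = 2a + 2f + 2p + 2
= 2(a + f + p + 1).
Since a + f + p + 1 is an integer, the sum is of the form 2k for an integer k.

2(a + f + p + 1)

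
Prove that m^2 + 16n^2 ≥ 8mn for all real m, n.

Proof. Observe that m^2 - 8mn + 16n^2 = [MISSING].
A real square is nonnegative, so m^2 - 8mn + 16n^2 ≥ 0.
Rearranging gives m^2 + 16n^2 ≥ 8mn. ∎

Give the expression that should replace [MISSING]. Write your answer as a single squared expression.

(m - 4n)^2

The leading and trailing coefficients are 1^2 and 4^2, and 8 = 2·1·4, so the trinomial is (m - 4n)^2.
Hence m^2 - 8mn + 16n^2 ≥ 0.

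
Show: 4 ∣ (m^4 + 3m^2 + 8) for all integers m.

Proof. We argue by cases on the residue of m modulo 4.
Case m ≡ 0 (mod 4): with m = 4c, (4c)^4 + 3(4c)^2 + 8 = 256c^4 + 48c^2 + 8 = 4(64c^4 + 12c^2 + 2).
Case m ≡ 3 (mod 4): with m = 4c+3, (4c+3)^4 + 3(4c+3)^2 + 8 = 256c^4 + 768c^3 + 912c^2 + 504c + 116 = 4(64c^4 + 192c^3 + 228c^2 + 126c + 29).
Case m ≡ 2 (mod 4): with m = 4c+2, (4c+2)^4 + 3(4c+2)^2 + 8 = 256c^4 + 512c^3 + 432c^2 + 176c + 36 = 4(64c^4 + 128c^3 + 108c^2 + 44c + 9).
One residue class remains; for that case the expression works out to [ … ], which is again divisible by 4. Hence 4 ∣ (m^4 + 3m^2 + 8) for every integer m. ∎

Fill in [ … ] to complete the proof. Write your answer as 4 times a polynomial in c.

4(64c^4 + 64c^3 + 36c^2 + 10c + 3)

Only m ≡ 1 (mod 4) is unaccounted for. Put m = 4c+1:
(4c+1)^4 + 3(4c+1)^2 + 8 expands to 256c^4 + 256c^3 + 144c^2 + 40c + 12,
and factoring out 4 leaves 4(64c^4 + 64c^3 + 36c^2 + 10c + 3).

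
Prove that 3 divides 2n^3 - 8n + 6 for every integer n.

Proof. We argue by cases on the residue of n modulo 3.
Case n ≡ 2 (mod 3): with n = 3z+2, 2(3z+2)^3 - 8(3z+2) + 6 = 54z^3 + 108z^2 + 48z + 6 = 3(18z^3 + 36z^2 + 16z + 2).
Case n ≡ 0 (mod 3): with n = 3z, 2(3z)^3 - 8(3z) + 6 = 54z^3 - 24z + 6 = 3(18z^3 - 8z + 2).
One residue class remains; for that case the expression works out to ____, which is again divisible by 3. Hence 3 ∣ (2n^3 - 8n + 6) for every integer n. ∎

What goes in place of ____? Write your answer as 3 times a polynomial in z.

3(18z^3 + 18z^2 - 2z)

The residues treated are {2, 0}, so the missing case is n ≡ 1 (mod 3); write n = 3z+1.
Then 2(3z+1)^3 - 8(3z+1) + 6 = 54z^3 + 54z^2 - 6z = 3(18z^3 + 18z^2 - 2z).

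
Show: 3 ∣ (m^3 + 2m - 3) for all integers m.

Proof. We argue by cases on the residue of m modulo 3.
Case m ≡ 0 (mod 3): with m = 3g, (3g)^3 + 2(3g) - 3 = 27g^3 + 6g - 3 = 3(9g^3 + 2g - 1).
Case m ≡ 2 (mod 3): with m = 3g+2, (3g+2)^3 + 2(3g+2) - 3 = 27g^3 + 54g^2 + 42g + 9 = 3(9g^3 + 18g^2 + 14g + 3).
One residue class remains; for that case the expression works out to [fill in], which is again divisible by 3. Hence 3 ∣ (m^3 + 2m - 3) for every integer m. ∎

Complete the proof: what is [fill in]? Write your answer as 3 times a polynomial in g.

Only m ≡ 1 (mod 3) is unaccounted for. Put m = 3g+1:
(3g+1)^3 + 2(3g+1) - 3 expands to 27g^3 + 27g^2 + 15g,
and factoring out 3 leaves 3(9g^3 + 9g^2 + 5g).

3(9g^3 + 9g^2 + 5g)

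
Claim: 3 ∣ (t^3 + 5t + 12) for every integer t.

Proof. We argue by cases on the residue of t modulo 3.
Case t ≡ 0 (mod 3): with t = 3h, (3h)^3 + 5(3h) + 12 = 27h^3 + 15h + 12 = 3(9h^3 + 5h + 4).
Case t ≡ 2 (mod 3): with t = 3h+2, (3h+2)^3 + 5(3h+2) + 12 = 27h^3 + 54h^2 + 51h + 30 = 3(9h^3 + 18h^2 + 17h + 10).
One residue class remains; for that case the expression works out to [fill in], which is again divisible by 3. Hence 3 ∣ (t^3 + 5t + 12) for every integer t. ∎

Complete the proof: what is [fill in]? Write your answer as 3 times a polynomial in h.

Only t ≡ 1 (mod 3) is unaccounted for. Put t = 3h+1:
(3h+1)^3 + 5(3h+1) + 12 expands to 27h^3 + 27h^2 + 24h + 18,
and factoring out 3 leaves 3(9h^3 + 9h^2 + 8h + 6).

3(9h^3 + 9h^2 + 8h + 6)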